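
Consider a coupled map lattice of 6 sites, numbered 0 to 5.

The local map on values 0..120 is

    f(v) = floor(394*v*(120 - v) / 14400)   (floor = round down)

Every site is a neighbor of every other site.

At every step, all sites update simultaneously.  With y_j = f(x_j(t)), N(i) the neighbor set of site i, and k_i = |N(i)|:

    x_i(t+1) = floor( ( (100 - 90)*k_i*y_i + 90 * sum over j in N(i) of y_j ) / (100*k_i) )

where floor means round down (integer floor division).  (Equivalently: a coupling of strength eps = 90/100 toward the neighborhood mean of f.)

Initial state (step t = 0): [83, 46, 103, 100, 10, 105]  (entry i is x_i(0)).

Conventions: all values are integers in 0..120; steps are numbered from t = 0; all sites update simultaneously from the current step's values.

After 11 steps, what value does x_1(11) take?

Answer: x_1(11) = 58

Derivation:
t=0: [83, 46, 103, 100, 10, 105]
t=1: [56, 55, 59, 58, 60, 59]
t=2: [97, 97, 97, 97, 97, 97]
t=3: [61, 61, 61, 61, 61, 61]
t=4: [98, 98, 98, 98, 98, 98]
t=5: [58, 58, 58, 58, 58, 58]
t=6: [98, 98, 98, 98, 98, 98]
t=7: [58, 58, 58, 58, 58, 58]
t=8: [98, 98, 98, 98, 98, 98]
t=9: [58, 58, 58, 58, 58, 58]
t=10: [98, 98, 98, 98, 98, 98]
t=11: [58, 58, 58, 58, 58, 58]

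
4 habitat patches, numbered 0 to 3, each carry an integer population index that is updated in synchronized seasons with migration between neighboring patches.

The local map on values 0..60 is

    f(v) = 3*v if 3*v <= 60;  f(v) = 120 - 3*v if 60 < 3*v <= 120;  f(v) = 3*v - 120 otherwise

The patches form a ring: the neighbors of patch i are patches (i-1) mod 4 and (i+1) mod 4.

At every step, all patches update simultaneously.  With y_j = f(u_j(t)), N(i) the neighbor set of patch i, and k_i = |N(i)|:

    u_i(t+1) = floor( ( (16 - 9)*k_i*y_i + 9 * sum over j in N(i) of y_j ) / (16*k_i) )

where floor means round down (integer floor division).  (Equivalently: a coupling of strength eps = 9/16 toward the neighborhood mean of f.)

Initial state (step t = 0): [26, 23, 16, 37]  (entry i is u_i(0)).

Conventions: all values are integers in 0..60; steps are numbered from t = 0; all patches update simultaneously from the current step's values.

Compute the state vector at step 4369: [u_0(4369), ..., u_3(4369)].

Answer: [48, 48, 48, 48]
Key observation: The state at step 7, [48, 48, 48, 48], reappears at step 9: the system is in a cycle of period 2 from step 7 on.  Therefore the state at step 4369 equals the state at step 7 + ((4369 - 7) mod 2) = 7, which is [48, 48, 48, 48].

Derivation:
t=0: [26, 23, 16, 37]
t=1: [35, 47, 37, 29]
t=2: [21, 15, 19, 21]
t=3: [53, 51, 53, 57]
t=4: [40, 36, 40, 44]
t=5: [6, 5, 6, 5]
t=6: [16, 16, 16, 16]
t=7: [48, 48, 48, 48]
t=8: [24, 24, 24, 24]
t=9: [48, 48, 48, 48]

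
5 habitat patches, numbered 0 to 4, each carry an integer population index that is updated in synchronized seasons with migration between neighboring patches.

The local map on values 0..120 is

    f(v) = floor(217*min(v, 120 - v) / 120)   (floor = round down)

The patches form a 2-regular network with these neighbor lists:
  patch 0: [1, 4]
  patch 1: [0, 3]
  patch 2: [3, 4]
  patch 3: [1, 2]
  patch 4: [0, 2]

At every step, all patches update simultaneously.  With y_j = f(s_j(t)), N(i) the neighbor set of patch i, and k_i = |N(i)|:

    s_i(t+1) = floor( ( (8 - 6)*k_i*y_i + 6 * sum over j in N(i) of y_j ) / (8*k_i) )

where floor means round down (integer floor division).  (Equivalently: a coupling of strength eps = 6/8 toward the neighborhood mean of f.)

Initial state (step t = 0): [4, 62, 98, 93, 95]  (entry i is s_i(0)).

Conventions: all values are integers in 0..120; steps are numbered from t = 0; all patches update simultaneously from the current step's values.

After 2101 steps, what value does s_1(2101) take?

Answer: s_1(2101) = 74
Key observation: The state at step 34, [97, 97, 97, 97, 97], reappears at step 39: the system is in a cycle of period 5 from step 34 on.  Therefore the state at step 2101 equals the state at step 34 + ((2101 - 34) mod 5) = 36, which is [74, 74, 74, 74, 74].

Derivation:
t=0: [4, 62, 98, 93, 95]
t=1: [57, 46, 44, 65, 28]
t=2: [75, 96, 75, 85, 80]
t=3: [63, 64, 70, 62, 78]
t=4: [91, 102, 89, 97, 91]
t=5: [44, 42, 48, 43, 53]
t=6: [83, 77, 86, 79, 85]
t=7: [69, 71, 66, 70, 63]
t=8: [94, 90, 96, 91, 96]
t=9: [48, 50, 46, 49, 44]
t=10: [84, 87, 83, 86, 83]
t=11: [63, 62, 64, 62, 65]
t=12: [101, 103, 101, 102, 101]
t=13: [32, 32, 33, 32, 34]
t=14: [58, 57, 59, 57, 58]
t=15: [103, 103, 104, 104, 104]
t=16: [29, 29, 28, 28, 28]
t=17: [51, 51, 50, 50, 50]
t=18: [91, 91, 90, 90, 90]
t=19: [52, 52, 54, 53, 53]
t=20: [94, 94, 95, 95, 95]
t=21: [46, 46, 45, 45, 45]
t=22: [82, 82, 81, 81, 81]
t=23: [68, 68, 70, 69, 69]
t=24: [93, 93, 91, 92, 92]
t=25: [48, 48, 50, 50, 50]
t=26: [87, 87, 90, 88, 88]
t=27: [58, 58, 56, 56, 56]
t=28: [102, 102, 101, 102, 102]
t=29: [32, 32, 32, 32, 32]
t=30: [57, 57, 57, 57, 57]
t=31: [103, 103, 103, 103, 103]
t=32: [30, 30, 30, 30, 30]
t=33: [54, 54, 54, 54, 54]
t=34: [97, 97, 97, 97, 97]
t=35: [41, 41, 41, 41, 41]
t=36: [74, 74, 74, 74, 74]
t=37: [83, 83, 83, 83, 83]
t=38: [66, 66, 66, 66, 66]
t=39: [97, 97, 97, 97, 97]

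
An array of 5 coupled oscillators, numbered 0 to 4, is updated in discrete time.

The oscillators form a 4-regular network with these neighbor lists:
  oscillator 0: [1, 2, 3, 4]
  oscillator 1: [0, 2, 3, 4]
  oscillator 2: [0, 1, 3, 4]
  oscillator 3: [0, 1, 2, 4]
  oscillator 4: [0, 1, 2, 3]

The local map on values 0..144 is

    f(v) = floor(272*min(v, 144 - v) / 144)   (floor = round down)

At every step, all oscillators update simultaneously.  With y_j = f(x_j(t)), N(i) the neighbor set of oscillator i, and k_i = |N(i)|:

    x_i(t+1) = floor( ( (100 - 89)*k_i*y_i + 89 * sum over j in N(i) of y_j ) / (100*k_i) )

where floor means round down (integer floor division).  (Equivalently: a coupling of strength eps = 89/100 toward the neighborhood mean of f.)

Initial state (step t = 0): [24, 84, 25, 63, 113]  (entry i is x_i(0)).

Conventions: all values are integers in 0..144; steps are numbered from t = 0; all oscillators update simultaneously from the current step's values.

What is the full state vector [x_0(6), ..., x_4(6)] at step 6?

Answer: [66, 66, 66, 66, 66]

Derivation:
t=0: [24, 84, 25, 63, 113]
t=1: [79, 72, 79, 71, 78]
t=2: [128, 126, 128, 126, 128]
t=3: [31, 31, 31, 31, 31]
t=4: [58, 58, 58, 58, 58]
t=5: [109, 109, 109, 109, 109]
t=6: [66, 66, 66, 66, 66]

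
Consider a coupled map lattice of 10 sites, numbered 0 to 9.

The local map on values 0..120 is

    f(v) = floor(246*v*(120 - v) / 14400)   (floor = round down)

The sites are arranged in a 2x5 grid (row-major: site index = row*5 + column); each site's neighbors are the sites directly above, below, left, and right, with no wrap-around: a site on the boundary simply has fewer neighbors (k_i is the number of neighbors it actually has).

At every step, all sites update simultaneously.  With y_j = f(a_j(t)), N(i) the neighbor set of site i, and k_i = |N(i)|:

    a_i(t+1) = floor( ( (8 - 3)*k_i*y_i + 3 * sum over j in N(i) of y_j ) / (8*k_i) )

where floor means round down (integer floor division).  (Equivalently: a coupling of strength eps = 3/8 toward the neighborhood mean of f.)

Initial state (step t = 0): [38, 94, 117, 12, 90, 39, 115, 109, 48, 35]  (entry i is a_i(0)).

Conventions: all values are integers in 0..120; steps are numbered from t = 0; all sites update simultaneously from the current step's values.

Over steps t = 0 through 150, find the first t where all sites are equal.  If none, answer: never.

Simulating step by step:
t=0: [38, 94, 117, 12, 90, 39, 115, 109, 48, 35]  (not all equal)
t=1: [50, 34, 13, 27, 42, 44, 19, 21, 48, 50]  (not all equal)
t=2: [56, 44, 30, 43, 53, 52, 37, 36, 53, 58]  (not all equal)
t=3: [60, 55, 49, 55, 59, 58, 53, 51, 58, 60]  (not all equal)
t=4: [61, 60, 59, 60, 61, 60, 60, 60, 60, 61]  (not all equal)
t=5: [61, 61, 61, 61, 61, 61, 61, 61, 61, 61]  (all equal)

Answer: 5
Key observation: Synchronization is absorbing here: once all sites are equal they stay equal, and step 5 is the first all-equal step.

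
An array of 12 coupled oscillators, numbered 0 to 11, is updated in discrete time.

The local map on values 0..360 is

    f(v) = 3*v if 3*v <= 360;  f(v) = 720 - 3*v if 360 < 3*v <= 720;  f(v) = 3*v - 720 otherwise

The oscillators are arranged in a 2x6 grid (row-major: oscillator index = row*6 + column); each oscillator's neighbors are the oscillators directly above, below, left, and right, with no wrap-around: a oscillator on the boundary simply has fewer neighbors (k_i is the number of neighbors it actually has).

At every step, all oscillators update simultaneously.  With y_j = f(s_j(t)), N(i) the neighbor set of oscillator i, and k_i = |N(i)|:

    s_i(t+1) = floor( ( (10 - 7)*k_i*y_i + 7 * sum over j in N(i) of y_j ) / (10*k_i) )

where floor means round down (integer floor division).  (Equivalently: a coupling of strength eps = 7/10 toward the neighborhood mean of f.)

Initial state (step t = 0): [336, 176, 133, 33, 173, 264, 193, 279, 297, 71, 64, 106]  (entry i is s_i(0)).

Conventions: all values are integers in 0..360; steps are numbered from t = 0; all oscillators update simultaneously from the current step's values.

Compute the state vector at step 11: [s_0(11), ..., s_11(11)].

Answer: [287, 215, 184, 227, 272, 249, 282, 235, 191, 253, 275, 269]

Derivation:
t=0: [336, 176, 133, 33, 173, 264, 193, 279, 297, 71, 64, 106]
t=1: [202, 227, 204, 201, 145, 203, 184, 152, 203, 171, 228, 187]
t=2: [106, 125, 94, 175, 147, 188, 182, 153, 168, 123, 162, 99]
t=3: [277, 304, 261, 271, 220, 248, 254, 249, 273, 255, 286, 225]
t=4: [115, 104, 108, 67, 77, 43, 60, 85, 61, 90, 76, 70]
t=5: [275, 309, 259, 252, 199, 193, 264, 234, 253, 223, 234, 187]
t=6: [129, 104, 82, 64, 82, 141, 64, 79, 41, 37, 83, 103]
t=7: [276, 284, 220, 198, 246, 283, 257, 217, 175, 164, 230, 283]
t=8: [96, 94, 123, 109, 71, 90, 77, 108, 141, 150, 96, 94]
t=9: [265, 309, 316, 292, 270, 254, 283, 286, 309, 293, 264, 279]
t=10: [140, 165, 201, 158, 90, 85, 113, 168, 184, 149, 107, 75]
t=11: [287, 215, 184, 227, 272, 249, 282, 235, 191, 253, 275, 269]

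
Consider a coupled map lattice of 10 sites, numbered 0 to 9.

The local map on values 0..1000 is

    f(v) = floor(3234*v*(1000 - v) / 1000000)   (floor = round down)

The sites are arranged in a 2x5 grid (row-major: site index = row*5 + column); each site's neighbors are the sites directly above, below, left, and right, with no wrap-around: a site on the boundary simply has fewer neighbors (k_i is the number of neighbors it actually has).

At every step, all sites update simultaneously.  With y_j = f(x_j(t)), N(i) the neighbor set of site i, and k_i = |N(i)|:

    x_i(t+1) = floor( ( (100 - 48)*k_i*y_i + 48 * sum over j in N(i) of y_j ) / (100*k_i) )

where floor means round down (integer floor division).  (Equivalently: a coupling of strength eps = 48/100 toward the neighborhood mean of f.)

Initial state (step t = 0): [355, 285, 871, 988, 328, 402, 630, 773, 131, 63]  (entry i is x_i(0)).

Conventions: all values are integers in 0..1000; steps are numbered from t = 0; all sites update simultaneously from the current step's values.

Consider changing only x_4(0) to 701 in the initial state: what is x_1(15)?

Answer: x_1(15) = 561
Key observation: This trace re-runs the system from the modified initial state.

Derivation:
t=0: [355, 285, 871, 988, 701, 402, 630, 773, 131, 63]
t=1: [729, 639, 391, 245, 406, 762, 712, 532, 318, 349]
t=2: [651, 719, 744, 670, 724, 616, 686, 760, 706, 736]
t=3: [721, 666, 632, 680, 658, 740, 682, 623, 658, 642]
t=4: [659, 710, 740, 718, 725, 647, 700, 743, 730, 735]
t=5: [714, 670, 633, 644, 642, 720, 676, 630, 635, 634]
t=6: [671, 710, 743, 744, 744, 666, 707, 744, 748, 748]
t=7: [702, 665, 624, 614, 613, 705, 667, 623, 610, 610]
t=8: [685, 718, 753, 765, 767, 684, 717, 753, 766, 768]
t=9: [687, 652, 606, 583, 577, 688, 653, 606, 582, 576]
t=10: [703, 733, 768, 784, 788, 703, 732, 767, 784, 788]
t=11: [664, 630, 580, 550, 541, 665, 631, 581, 550, 541]
t=12: [728, 753, 783, 798, 802, 728, 753, 783, 798, 802]
t=13: [630, 598, 552, 524, 514, 630, 598, 552, 524, 514]
t=14: [758, 776, 796, 805, 806, 758, 776, 796, 805, 806]
t=15: [585, 561, 528, 509, 505, 585, 561, 528, 509, 505]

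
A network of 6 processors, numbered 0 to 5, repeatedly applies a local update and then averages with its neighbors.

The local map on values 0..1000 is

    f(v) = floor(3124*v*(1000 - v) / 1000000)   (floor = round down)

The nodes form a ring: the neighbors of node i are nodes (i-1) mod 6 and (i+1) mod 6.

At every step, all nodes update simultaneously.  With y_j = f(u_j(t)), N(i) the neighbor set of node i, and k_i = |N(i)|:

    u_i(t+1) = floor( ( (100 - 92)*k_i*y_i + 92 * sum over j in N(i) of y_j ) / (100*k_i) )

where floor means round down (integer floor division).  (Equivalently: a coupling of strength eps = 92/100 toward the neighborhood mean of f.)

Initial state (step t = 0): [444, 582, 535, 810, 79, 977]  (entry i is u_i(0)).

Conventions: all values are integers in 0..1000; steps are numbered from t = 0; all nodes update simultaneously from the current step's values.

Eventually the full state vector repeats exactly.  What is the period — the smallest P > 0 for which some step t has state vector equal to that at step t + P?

Simulating step by step:
t=0: [444, 582, 535, 810, 79, 977]
t=1: [443, 772, 632, 500, 271, 464]
t=2: [671, 732, 669, 680, 765, 700]
t=3: [638, 683, 649, 630, 658, 627]
t=4: [704, 712, 702, 708, 726, 713]
t=5: [640, 650, 643, 637, 640, 635]
t=6: [717, 717, 716, 718, 722, 719]
t=7: [632, 633, 632, 631, 631, 630]
t=8: [726, 725, 726, 726, 727, 726]
t=9: [621, 621, 621, 620, 620, 620]
t=10: [735, 735, 735, 735, 736, 735]
t=11: [608, 608, 608, 607, 607, 607]
t=12: [744, 744, 744, 744, 745, 744]
t=13: [595, 595, 595, 594, 594, 594]
t=14: [752, 752, 752, 752, 753, 752]
t=15: [582, 582, 582, 581, 581, 581]
t=16: [759, 759, 759, 759, 760, 759]
t=17: [571, 571, 571, 570, 570, 570]
t=18: [765, 765, 765, 765, 765, 765]
t=19: [561, 561, 561, 561, 561, 561]
t=20: [769, 769, 769, 769, 769, 769]
t=21: [554, 554, 554, 554, 554, 554]
t=22: [771, 771, 771, 771, 771, 771]
t=23: [551, 551, 551, 551, 551, 551]
t=24: [772, 772, 772, 772, 772, 772]
t=25: [549, 549, 549, 549, 549, 549]
t=26: [773, 773, 773, 773, 773, 773]
t=27: [548, 548, 548, 548, 548, 548]
t=28: [773, 773, 773, 773, 773, 773]

Answer: 2
Key observation: The state at step 26, [773, 773, 773, 773, 773, 773], reappears at step 28 — and no state repeats earlier — so the cycle the system enters has period 2.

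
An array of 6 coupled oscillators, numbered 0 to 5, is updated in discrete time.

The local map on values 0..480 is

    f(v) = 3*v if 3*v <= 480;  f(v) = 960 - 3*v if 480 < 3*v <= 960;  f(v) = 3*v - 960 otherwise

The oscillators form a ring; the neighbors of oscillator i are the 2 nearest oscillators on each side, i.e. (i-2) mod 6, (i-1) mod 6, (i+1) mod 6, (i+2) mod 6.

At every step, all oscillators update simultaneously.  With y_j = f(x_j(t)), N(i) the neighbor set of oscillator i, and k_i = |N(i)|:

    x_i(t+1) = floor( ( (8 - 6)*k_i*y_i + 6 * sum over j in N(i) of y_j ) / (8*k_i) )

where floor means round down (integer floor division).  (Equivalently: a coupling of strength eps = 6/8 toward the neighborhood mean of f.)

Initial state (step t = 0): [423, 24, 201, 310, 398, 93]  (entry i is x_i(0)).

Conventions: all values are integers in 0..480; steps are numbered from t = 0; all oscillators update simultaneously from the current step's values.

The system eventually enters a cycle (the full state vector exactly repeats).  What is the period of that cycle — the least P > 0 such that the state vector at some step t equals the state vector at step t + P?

Answer: 16
Key observation: The state at step 10, [141, 141, 141, 141, 141, 141], reappears at step 26 — and no state repeats earlier — so the cycle the system enters has period 16.

Derivation:
t=0: [423, 24, 201, 310, 398, 93]
t=1: [253, 200, 210, 184, 241, 190]
t=2: [297, 339, 308, 348, 308, 323]
t=3: [43, 51, 55, 46, 46, 48]
t=4: [144, 146, 145, 147, 142, 140]
t=5: [430, 433, 434, 432, 430, 430]
t=6: [333, 335, 335, 335, 333, 332]
t=7: [40, 42, 42, 42, 40, 40]
t=8: [122, 123, 123, 123, 122, 122]
t=9: [367, 367, 367, 367, 367, 367]
t=10: [141, 141, 141, 141, 141, 141]
t=11: [423, 423, 423, 423, 423, 423]
t=12: [309, 309, 309, 309, 309, 309]
t=13: [33, 33, 33, 33, 33, 33]
t=14: [99, 99, 99, 99, 99, 99]
t=15: [297, 297, 297, 297, 297, 297]
t=16: [69, 69, 69, 69, 69, 69]
t=17: [207, 207, 207, 207, 207, 207]
t=18: [339, 339, 339, 339, 339, 339]
t=19: [57, 57, 57, 57, 57, 57]
t=20: [171, 171, 171, 171, 171, 171]
t=21: [447, 447, 447, 447, 447, 447]
t=22: [381, 381, 381, 381, 381, 381]
t=23: [183, 183, 183, 183, 183, 183]
t=24: [411, 411, 411, 411, 411, 411]
t=25: [273, 273, 273, 273, 273, 273]
t=26: [141, 141, 141, 141, 141, 141]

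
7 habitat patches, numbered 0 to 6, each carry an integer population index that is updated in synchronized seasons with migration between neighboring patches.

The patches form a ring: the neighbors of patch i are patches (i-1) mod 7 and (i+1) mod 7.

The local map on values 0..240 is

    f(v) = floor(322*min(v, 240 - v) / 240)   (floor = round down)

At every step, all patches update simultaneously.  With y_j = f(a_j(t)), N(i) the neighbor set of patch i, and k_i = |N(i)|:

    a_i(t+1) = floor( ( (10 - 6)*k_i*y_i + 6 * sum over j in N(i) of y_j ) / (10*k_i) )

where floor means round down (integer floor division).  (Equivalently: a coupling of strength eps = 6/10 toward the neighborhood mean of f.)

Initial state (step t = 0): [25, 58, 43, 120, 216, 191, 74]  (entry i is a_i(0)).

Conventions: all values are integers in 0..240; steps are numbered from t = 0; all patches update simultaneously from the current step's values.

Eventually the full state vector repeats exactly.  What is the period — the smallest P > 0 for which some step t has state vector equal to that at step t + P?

Answer: 8
Key observation: The state at step 40, [152, 152, 152, 152, 152, 152, 152], reappears at step 48 — and no state repeats earlier — so the cycle the system enters has period 8.

Derivation:
t=0: [25, 58, 43, 120, 216, 191, 74]
t=1: [66, 57, 94, 91, 80, 65, 69]
t=2: [85, 94, 109, 118, 105, 94, 89]
t=3: [119, 128, 143, 149, 141, 128, 119]
t=4: [156, 146, 133, 127, 134, 147, 156]
t=5: [116, 126, 140, 145, 139, 125, 115]
t=6: [153, 147, 137, 131, 138, 148, 154]
t=7: [118, 125, 136, 140, 135, 124, 117]
t=8: [156, 150, 142, 137, 142, 150, 156]
t=9: [114, 120, 129, 133, 129, 120, 114]
t=10: [154, 154, 150, 146, 150, 154, 154]
t=11: [115, 116, 120, 122, 120, 116, 115]
t=12: [154, 156, 158, 159, 158, 156, 154]
t=13: [114, 112, 110, 109, 110, 112, 114]
t=14: [151, 149, 147, 146, 147, 149, 151]
t=15: [119, 121, 124, 124, 124, 121, 119]
t=16: [159, 157, 156, 155, 156, 157, 159]
t=17: [108, 110, 112, 112, 112, 110, 108]
t=18: [144, 147, 149, 150, 149, 147, 144]
t=19: [126, 124, 122, 121, 122, 124, 126]
t=20: [152, 155, 157, 158, 157, 155, 152]
t=21: [116, 114, 111, 110, 111, 114, 116]
t=22: [154, 151, 148, 147, 148, 151, 154]
t=23: [116, 119, 122, 123, 122, 119, 116]
t=24: [156, 157, 157, 157, 157, 157, 156]
t=25: [111, 111, 111, 111, 111, 111, 111]
t=26: [148, 148, 148, 148, 148, 148, 148]
t=27: [123, 123, 123, 123, 123, 123, 123]
t=28: [156, 156, 156, 156, 156, 156, 156]
t=29: [112, 112, 112, 112, 112, 112, 112]
t=30: [150, 150, 150, 150, 150, 150, 150]
t=31: [120, 120, 120, 120, 120, 120, 120]
t=32: [161, 161, 161, 161, 161, 161, 161]
t=33: [105, 105, 105, 105, 105, 105, 105]
t=34: [140, 140, 140, 140, 140, 140, 140]
t=35: [134, 134, 134, 134, 134, 134, 134]
t=36: [142, 142, 142, 142, 142, 142, 142]
t=37: [131, 131, 131, 131, 131, 131, 131]
t=38: [146, 146, 146, 146, 146, 146, 146]
t=39: [126, 126, 126, 126, 126, 126, 126]
t=40: [152, 152, 152, 152, 152, 152, 152]
t=41: [118, 118, 118, 118, 118, 118, 118]
t=42: [158, 158, 158, 158, 158, 158, 158]
t=43: [110, 110, 110, 110, 110, 110, 110]
t=44: [147, 147, 147, 147, 147, 147, 147]
t=45: [124, 124, 124, 124, 124, 124, 124]
t=46: [155, 155, 155, 155, 155, 155, 155]
t=47: [114, 114, 114, 114, 114, 114, 114]
t=48: [152, 152, 152, 152, 152, 152, 152]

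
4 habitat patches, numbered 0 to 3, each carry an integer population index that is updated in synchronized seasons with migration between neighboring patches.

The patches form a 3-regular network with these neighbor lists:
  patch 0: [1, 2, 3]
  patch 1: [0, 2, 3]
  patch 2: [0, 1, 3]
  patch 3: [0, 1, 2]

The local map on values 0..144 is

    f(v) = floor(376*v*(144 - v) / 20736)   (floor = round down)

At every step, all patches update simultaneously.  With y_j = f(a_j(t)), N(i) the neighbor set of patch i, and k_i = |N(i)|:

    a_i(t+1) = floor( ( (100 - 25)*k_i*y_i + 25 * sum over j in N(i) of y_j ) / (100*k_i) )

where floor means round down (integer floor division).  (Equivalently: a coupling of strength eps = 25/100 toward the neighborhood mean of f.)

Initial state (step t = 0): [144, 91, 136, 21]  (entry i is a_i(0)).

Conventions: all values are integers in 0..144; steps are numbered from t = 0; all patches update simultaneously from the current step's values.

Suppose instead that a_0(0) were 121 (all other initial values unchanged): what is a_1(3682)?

Answer: a_1(3682) = 88
Key observation: The state at step 5, [89, 89, 89, 89], reappears at step 7: the system is in a cycle of period 2 from step 5 on.  Therefore the state at step 3682 equals the state at step 5 + ((3682 - 5) mod 2) = 6, which is [88, 88, 88, 88].

Derivation:
t=0: [121, 91, 136, 21]
t=1: [50, 74, 29, 47]
t=2: [83, 88, 66, 81]
t=3: [91, 89, 92, 91]
t=4: [87, 87, 86, 87]
t=5: [89, 89, 89, 89]
t=6: [88, 88, 88, 88]
t=7: [89, 89, 89, 89]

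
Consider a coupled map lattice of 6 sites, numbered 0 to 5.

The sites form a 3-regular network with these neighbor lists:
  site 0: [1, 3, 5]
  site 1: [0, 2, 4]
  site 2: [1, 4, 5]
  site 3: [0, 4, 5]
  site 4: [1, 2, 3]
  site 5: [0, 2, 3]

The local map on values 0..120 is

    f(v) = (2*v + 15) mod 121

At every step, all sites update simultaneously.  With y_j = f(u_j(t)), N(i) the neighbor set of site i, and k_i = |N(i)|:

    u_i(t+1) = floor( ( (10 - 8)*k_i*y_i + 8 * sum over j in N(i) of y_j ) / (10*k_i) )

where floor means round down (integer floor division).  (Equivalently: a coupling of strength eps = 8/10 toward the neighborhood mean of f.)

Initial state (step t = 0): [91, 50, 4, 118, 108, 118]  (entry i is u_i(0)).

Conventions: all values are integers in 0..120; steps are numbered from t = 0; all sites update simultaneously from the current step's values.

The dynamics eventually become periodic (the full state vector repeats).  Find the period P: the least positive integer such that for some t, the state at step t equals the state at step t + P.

Answer: 3
Key observation: The state at step 79, [70, 91, 91, 70, 91, 70], reappears at step 82 — and no state repeats earlier — so the cycle the system enters has period 3.

Derivation:
t=0: [91, 50, 4, 118, 108, 118]
t=1: [50, 78, 67, 53, 61, 30]
t=2: [56, 52, 43, 54, 24, 53]
t=3: [33, 69, 68, 18, 71, 29]
t=4: [57, 45, 43, 60, 37, 57]
t=5: [35, 73, 74, 30, 76, 34]
t=6: [69, 54, 53, 72, 51, 70]
t=7: [26, 40, 40, 56, 34, 25]
t=8: [57, 84, 83, 58, 68, 57]
t=9: [22, 38, 38, 14, 41, 22]
t=10: [63, 84, 84, 65, 79, 63]
t=11: [32, 48, 48, 29, 49, 32]
t=12: [85, 103, 103, 86, 101, 85]
t=13: [74, 89, 89, 72, 90, 74]
t=14: [48, 64, 64, 49, 63, 48]
t=15: [87, 45, 45, 87, 45, 87]
t=16: [77, 95, 95, 77, 95, 77]
t=17: [57, 74, 74, 57, 74, 57]
t=18: [17, 32, 32, 17, 32, 17]
t=19: [57, 71, 71, 57, 71, 57]
t=20: [15, 28, 28, 15, 28, 15]
t=21: [51, 64, 64, 51, 64, 51]
t=22: [91, 47, 47, 91, 47, 91]
t=23: [84, 100, 100, 84, 100, 84]
t=24: [70, 85, 85, 70, 85, 70]
t=25: [42, 56, 56, 42, 56, 42]
t=26: [74, 30, 30, 74, 30, 74]
t=27: [50, 66, 66, 50, 66, 50]
t=28: [91, 49, 49, 91, 49, 91]
t=29: [85, 103, 103, 85, 103, 85]
t=30: [73, 90, 90, 73, 90, 73]
t=31: [49, 64, 64, 49, 64, 49]
t=32: [88, 46, 46, 88, 46, 88]
t=33: [79, 97, 97, 79, 97, 79]
t=34: [61, 78, 78, 61, 78, 61]
t=35: [25, 40, 40, 25, 40, 25]
t=36: [73, 87, 87, 73, 87, 73]
t=37: [47, 60, 60, 47, 60, 47]
t=38: [83, 39, 39, 83, 39, 83]
t=39: [68, 84, 84, 68, 84, 68]
t=40: [38, 53, 53, 38, 53, 38]
t=41: [66, 24, 24, 66, 24, 66]
t=42: [35, 53, 53, 35, 53, 35]
t=43: [62, 22, 22, 62, 22, 62]
t=44: [28, 48, 48, 28, 48, 28]
t=45: [81, 100, 100, 81, 100, 81]
t=46: [66, 83, 83, 66, 83, 66]
t=47: [35, 50, 50, 35, 50, 35]
t=48: [93, 107, 107, 93, 107, 93]
t=49: [87, 100, 100, 87, 100, 87]
t=50: [74, 87, 87, 74, 87, 74]
t=51: [48, 61, 61, 48, 61, 48]
t=52: [85, 41, 41, 85, 41, 85]
t=53: [72, 88, 88, 72, 88, 72]
t=54: [46, 61, 61, 46, 61, 46]
t=55: [82, 40, 40, 82, 40, 82]
t=56: [67, 85, 85, 67, 85, 67]
t=57: [37, 54, 54, 37, 54, 37]
t=58: [65, 25, 25, 65, 25, 65]
t=59: [34, 54, 54, 34, 54, 34]
t=60: [61, 23, 23, 61, 23, 61]
t=61: [28, 49, 49, 28, 49, 28]
t=62: [82, 101, 101, 82, 101, 82]
t=63: [68, 85, 85, 68, 85, 68]
t=64: [39, 54, 54, 39, 54, 39]
t=65: [68, 26, 26, 68, 26, 68]
t=66: [39, 57, 57, 39, 57, 39]
t=67: [70, 30, 30, 70, 30, 70]
t=68: [44, 64, 64, 44, 64, 44]
t=69: [81, 43, 43, 81, 43, 81]
t=70: [68, 89, 89, 68, 89, 68]
t=71: [41, 60, 60, 41, 60, 41]
t=72: [74, 36, 36, 74, 36, 74]
t=73: [54, 75, 75, 54, 75, 54]
t=74: [13, 32, 32, 13, 32, 13]
t=75: [51, 68, 68, 51, 68, 51]
t=76: [93, 53, 53, 93, 53, 93]
t=77: [58, 21, 21, 58, 21, 58]
t=78: [22, 44, 44, 22, 44, 22]
t=79: [70, 91, 91, 70, 91, 70]
t=80: [45, 64, 64, 45, 64, 45]
t=81: [82, 44, 44, 82, 44, 82]
t=82: [70, 91, 91, 70, 91, 70]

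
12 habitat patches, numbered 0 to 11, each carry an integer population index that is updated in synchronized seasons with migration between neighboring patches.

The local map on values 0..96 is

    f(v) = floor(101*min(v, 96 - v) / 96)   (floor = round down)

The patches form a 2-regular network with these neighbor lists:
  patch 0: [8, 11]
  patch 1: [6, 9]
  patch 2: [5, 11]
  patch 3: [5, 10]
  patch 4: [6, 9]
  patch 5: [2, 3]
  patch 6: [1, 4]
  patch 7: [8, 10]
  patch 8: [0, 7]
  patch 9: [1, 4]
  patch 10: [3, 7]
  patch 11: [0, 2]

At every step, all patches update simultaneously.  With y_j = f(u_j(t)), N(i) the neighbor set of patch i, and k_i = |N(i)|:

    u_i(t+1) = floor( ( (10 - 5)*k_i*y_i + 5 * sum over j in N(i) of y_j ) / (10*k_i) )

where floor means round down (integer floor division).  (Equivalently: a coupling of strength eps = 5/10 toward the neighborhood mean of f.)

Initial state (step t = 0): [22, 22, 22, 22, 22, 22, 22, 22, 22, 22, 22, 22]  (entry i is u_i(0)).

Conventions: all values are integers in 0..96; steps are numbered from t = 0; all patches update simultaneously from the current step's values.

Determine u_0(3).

Answer: u_0(3) = 25

Derivation:
t=0: [22, 22, 22, 22, 22, 22, 22, 22, 22, 22, 22, 22]
t=1: [23, 23, 23, 23, 23, 23, 23, 23, 23, 23, 23, 23]
t=2: [24, 24, 24, 24, 24, 24, 24, 24, 24, 24, 24, 24]
t=3: [25, 25, 25, 25, 25, 25, 25, 25, 25, 25, 25, 25]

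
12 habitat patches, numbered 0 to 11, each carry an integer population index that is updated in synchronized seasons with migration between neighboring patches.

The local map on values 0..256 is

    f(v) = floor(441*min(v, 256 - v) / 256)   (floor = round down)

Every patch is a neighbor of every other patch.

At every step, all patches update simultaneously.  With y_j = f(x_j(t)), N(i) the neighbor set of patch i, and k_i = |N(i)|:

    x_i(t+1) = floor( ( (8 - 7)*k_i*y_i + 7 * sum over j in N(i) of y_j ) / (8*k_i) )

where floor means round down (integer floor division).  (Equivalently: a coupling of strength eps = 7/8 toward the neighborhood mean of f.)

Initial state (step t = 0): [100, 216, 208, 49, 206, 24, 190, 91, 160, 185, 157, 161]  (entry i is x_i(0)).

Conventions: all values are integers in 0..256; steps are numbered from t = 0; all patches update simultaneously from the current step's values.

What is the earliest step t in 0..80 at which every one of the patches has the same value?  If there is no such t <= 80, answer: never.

Answer: 2
Key observation: Synchronization is absorbing here: once all patches are equal they stay equal, and step 2 is the first all-equal step.

Derivation:
t=0: [100, 216, 208, 49, 206, 24, 190, 91, 160, 185, 157, 161]  (not all equal)
t=1: [120, 116, 116, 116, 117, 114, 118, 120, 120, 118, 120, 120]  (not all equal)
t=2: [202, 202, 202, 202, 202, 202, 202, 202, 202, 202, 202, 202]  (all equal)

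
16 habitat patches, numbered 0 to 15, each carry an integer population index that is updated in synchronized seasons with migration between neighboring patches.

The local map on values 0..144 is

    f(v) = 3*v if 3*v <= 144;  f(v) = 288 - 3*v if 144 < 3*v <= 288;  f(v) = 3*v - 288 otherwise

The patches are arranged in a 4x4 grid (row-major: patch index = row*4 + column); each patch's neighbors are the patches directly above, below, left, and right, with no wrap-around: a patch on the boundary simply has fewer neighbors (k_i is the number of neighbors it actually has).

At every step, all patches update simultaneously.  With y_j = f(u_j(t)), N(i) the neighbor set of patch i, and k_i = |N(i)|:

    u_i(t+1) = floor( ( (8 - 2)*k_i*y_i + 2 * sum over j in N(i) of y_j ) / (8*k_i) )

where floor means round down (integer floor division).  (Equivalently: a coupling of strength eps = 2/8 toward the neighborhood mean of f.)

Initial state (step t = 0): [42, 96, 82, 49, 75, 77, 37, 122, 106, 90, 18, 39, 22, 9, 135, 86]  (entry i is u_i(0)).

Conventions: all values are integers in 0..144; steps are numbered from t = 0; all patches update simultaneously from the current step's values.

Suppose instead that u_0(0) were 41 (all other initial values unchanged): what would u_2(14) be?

Answer: u_2(14) = 76
Key observation: This trace re-runs the system from the modified initial state.

Derivation:
t=0: [41, 96, 82, 49, 75, 77, 37, 122, 106, 90, 18, 39, 22, 9, 135, 86]
t=1: [100, 18, 52, 120, 64, 54, 97, 89, 34, 24, 63, 101, 56, 37, 97, 51]
t=2: [27, 63, 109, 73, 92, 108, 25, 23, 100, 81, 80, 32, 116, 99, 31, 103]
t=3: [74, 87, 49, 65, 19, 41, 68, 71, 18, 40, 55, 83, 47, 23, 76, 39]
t=4: [60, 47, 122, 96, 63, 110, 91, 74, 67, 113, 111, 55, 121, 78, 70, 100]
t=5: [111, 124, 71, 18, 94, 50, 25, 61, 84, 52, 50, 102, 73, 57, 67, 34]
t=6: [45, 84, 74, 63, 22, 122, 84, 91, 44, 125, 123, 42, 70, 111, 95, 89]
t=7: [114, 50, 63, 84, 78, 72, 42, 33, 118, 86, 76, 104, 80, 47, 14, 31]
t=8: [64, 122, 99, 51, 56, 75, 115, 89, 60, 43, 58, 39, 61, 115, 56, 78]
t=9: [96, 72, 29, 105, 112, 71, 55, 41, 110, 118, 111, 103, 99, 72, 108, 70]
t=10: [15, 67, 83, 46, 45, 75, 112, 106, 41, 64, 49, 36, 21, 63, 43, 65]
t=11: [61, 77, 52, 112, 120, 70, 53, 47, 116, 98, 129, 103, 75, 98, 124, 99]
t=12: [94, 69, 118, 70, 74, 75, 124, 122, 56, 19, 89, 36, 55, 17, 72, 19]
t=13: [22, 72, 69, 76, 65, 65, 77, 81, 110, 58, 35, 94, 113, 59, 64, 65]
t=14: [70, 74, 76, 60, 86, 90, 63, 44, 53, 107, 95, 24, 57, 105, 97, 82]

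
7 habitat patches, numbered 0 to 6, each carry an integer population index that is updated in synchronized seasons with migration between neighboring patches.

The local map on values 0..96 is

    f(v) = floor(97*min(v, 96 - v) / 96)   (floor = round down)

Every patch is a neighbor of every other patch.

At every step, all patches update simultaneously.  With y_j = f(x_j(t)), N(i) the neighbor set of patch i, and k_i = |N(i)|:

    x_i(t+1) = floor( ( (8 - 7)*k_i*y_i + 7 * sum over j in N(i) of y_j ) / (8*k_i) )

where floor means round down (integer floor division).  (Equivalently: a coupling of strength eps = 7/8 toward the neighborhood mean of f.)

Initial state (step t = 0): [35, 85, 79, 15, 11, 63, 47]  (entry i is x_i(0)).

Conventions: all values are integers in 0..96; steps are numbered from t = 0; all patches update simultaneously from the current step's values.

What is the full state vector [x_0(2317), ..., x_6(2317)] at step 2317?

Simulating step by step:
t=0: [35, 85, 79, 15, 11, 63, 47]
t=1: [23, 24, 24, 24, 24, 23, 23]
t=2: [23, 23, 23, 23, 23, 23, 23]
t=3: [23, 23, 23, 23, 23, 23, 23]

Answer: [23, 23, 23, 23, 23, 23, 23]
Key observation: The state at step 2, [23, 23, 23, 23, 23, 23, 23], reappears at step 3: the system is in a cycle of period 1 from step 2 on.  Therefore the state at step 2317 equals the state at step 2 + ((2317 - 2) mod 1) = 2, which is [23, 23, 23, 23, 23, 23, 23].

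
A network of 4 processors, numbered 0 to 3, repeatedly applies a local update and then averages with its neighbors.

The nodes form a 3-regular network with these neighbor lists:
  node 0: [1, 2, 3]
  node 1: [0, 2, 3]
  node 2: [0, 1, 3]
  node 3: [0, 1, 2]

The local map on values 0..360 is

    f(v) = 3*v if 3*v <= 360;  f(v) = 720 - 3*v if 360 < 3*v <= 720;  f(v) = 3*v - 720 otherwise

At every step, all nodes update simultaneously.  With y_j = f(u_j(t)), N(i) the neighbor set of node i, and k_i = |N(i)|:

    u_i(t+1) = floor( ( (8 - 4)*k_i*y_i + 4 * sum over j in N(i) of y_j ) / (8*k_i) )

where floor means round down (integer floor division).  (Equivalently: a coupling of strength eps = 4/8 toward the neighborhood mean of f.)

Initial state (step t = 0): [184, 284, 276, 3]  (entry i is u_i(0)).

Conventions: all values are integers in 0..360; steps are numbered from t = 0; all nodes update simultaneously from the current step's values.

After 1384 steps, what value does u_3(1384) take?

Simulating step by step:
t=0: [184, 284, 276, 3]
t=1: [125, 113, 105, 72]
t=2: [317, 315, 307, 274]
t=3: [203, 201, 193, 160]
t=4: [138, 140, 148, 181]
t=5: [278, 276, 268, 235]
t=6: [91, 89, 81, 58]
t=7: [250, 248, 240, 217]
t=8: [30, 28, 20, 43]
t=9: [90, 88, 80, 103]
t=10: [270, 268, 260, 283]
t=11: [90, 88, 80, 103]

Answer: u_3(1384) = 283
Key observation: The state at step 9, [90, 88, 80, 103], reappears at step 11: the system is in a cycle of period 2 from step 9 on.  Therefore the state at step 1384 equals the state at step 9 + ((1384 - 9) mod 2) = 10, which is [270, 268, 260, 283].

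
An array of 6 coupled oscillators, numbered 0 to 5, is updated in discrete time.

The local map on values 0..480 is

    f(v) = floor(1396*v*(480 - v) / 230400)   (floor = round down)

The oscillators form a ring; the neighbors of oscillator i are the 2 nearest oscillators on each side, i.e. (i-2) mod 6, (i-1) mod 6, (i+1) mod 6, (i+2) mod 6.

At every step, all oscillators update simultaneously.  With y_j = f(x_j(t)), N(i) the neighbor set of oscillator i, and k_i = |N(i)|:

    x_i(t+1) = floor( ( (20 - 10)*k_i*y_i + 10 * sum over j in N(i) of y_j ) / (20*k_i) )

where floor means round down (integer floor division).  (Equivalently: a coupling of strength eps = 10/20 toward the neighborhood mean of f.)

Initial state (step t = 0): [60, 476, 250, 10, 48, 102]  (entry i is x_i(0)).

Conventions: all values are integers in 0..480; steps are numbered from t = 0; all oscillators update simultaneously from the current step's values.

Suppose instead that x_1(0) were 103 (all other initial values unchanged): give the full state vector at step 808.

Answer: [315, 315, 315, 315, 315, 315]
Key observation: The state at step 15, [314, 314, 314, 314, 314, 314], reappears at step 17: the system is in a cycle of period 2 from step 15 on.  Therefore the state at step 808 equals the state at step 15 + ((808 - 15) mod 2) = 16, which is [315, 315, 315, 315, 315, 315].

Derivation:
t=0: [60, 103, 250, 10, 48, 102]
t=1: [193, 212, 241, 131, 157, 184]
t=2: [333, 333, 331, 304, 314, 322]
t=3: [300, 301, 302, 314, 310, 307]
t=4: [324, 324, 323, 318, 320, 321]
t=5: [307, 307, 307, 310, 309, 308]
t=6: [320, 320, 320, 319, 320, 320]
t=7: [310, 310, 310, 310, 310, 310]
t=8: [319, 319, 319, 319, 319, 319]
t=9: [311, 311, 311, 311, 311, 311]
t=10: [318, 318, 318, 318, 318, 318]
t=11: [312, 312, 312, 312, 312, 312]
t=12: [317, 317, 317, 317, 317, 317]
t=13: [313, 313, 313, 313, 313, 313]
t=14: [316, 316, 316, 316, 316, 316]
t=15: [314, 314, 314, 314, 314, 314]
t=16: [315, 315, 315, 315, 315, 315]
t=17: [314, 314, 314, 314, 314, 314]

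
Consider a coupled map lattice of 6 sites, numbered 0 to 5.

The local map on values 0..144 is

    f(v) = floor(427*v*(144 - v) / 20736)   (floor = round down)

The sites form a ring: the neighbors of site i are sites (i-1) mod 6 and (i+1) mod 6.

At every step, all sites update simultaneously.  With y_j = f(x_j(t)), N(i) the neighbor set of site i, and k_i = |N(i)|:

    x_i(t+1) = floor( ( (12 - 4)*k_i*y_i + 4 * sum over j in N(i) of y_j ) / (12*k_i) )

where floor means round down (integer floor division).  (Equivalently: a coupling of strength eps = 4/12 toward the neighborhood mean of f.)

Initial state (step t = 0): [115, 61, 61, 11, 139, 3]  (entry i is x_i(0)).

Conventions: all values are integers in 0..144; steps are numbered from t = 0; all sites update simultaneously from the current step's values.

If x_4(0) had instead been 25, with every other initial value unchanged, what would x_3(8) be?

Answer: x_3(8) = 93
Key observation: This trace re-runs the system from the modified initial state.

Derivation:
t=0: [115, 61, 61, 11, 25, 3]
t=1: [64, 98, 91, 47, 47, 26]
t=2: [95, 95, 96, 94, 88, 75]
t=3: [96, 94, 94, 96, 101, 103]
t=4: [93, 95, 95, 93, 89, 87]
t=5: [97, 95, 95, 97, 99, 100]
t=6: [92, 94, 94, 93, 91, 90]
t=7: [98, 96, 96, 97, 98, 99]
t=8: [92, 93, 93, 93, 92, 91]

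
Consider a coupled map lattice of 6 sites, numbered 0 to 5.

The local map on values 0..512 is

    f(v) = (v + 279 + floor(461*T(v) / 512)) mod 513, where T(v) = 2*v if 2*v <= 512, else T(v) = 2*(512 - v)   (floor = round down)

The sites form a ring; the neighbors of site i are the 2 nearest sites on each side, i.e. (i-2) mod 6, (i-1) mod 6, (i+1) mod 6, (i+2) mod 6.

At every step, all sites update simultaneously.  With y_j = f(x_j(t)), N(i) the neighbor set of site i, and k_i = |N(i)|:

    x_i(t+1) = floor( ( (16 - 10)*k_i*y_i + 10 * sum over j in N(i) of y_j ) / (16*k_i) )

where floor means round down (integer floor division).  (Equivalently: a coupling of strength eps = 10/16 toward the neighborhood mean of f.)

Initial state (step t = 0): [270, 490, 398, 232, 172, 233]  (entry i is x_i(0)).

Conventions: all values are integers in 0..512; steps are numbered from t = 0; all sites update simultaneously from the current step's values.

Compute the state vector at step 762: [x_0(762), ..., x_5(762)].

Answer: [382, 382, 382, 382, 382, 382]
Key observation: The state at step 14, [382, 382, 382, 382, 382, 382], reappears at step 15: the system is in a cycle of period 1 from step 14 on.  Therefore the state at step 762 equals the state at step 14 + ((762 - 14) mod 1) = 14, which is [382, 382, 382, 382, 382, 382].

Derivation:
t=0: [270, 490, 398, 232, 172, 233]
t=1: [384, 372, 361, 363, 354, 379]
t=2: [388, 389, 394, 395, 395, 389]
t=3: [374, 374, 373, 372, 372, 374]
t=4: [388, 388, 389, 389, 389, 388]
t=5: [376, 376, 376, 376, 376, 376]
t=6: [386, 386, 386, 386, 386, 386]
t=7: [378, 378, 378, 378, 378, 378]
t=8: [385, 385, 385, 385, 385, 385]
t=9: [379, 379, 379, 379, 379, 379]
t=10: [384, 384, 384, 384, 384, 384]
t=11: [380, 380, 380, 380, 380, 380]
t=12: [383, 383, 383, 383, 383, 383]
t=13: [381, 381, 381, 381, 381, 381]
t=14: [382, 382, 382, 382, 382, 382]
t=15: [382, 382, 382, 382, 382, 382]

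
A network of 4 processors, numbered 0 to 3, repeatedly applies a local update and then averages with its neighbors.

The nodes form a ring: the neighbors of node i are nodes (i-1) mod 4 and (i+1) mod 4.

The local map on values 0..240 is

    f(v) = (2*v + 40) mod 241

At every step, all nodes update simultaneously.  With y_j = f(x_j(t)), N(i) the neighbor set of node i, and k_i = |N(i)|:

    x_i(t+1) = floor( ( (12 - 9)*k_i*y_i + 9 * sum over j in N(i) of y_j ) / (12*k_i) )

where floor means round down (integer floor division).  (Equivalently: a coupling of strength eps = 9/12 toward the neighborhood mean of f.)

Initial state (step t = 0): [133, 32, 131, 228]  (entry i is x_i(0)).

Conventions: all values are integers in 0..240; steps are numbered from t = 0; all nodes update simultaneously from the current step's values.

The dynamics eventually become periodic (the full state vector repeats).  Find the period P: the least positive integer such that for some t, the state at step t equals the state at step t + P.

Answer: 4
Key observation: The state at step 29, [182, 124, 182, 124], reappears at step 33 — and no state repeats earlier — so the cycle the system enters has period 4.

Derivation:
t=0: [133, 32, 131, 228]
t=1: [60, 73, 59, 50]
t=2: [162, 165, 161, 154]
t=3: [119, 123, 118, 118]
t=4: [39, 38, 38, 35]
t=5: [114, 116, 113, 115]
t=6: [29, 27, 28, 26]
t=7: [94, 96, 93, 95]
t=8: [230, 228, 229, 227]
t=9: [14, 16, 13, 15]
t=10: [70, 68, 69, 67]
t=11: [176, 178, 175, 177]
t=12: [153, 151, 152, 150]
t=13: [101, 103, 100, 102]
t=14: [3, 91, 63, 91]
t=15: [178, 135, 208, 135]
t=16: [90, 156, 105, 156]
t=17: [138, 113, 85, 113]
t=18: [37, 113, 71, 113]
t=19: [47, 117, 64, 117]
t=20: [58, 121, 66, 121]
t=21: [69, 133, 73, 133]
t=22: [93, 152, 95, 152]
t=23: [133, 196, 134, 196]
t=24: [159, 97, 160, 97]
t=25: [204, 147, 205, 147]
t=26: [121, 179, 122, 179]
t=27: [128, 70, 128, 70]
t=28: [148, 86, 148, 86]
t=29: [182, 124, 182, 124]
t=30: [76, 134, 76, 134]
t=31: [98, 160, 98, 160]
t=32: [148, 206, 148, 206]
t=33: [182, 124, 182, 124]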